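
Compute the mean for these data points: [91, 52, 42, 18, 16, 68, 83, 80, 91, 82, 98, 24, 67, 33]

60.3571

Step 1: Sum all values: 91 + 52 + 42 + 18 + 16 + 68 + 83 + 80 + 91 + 82 + 98 + 24 + 67 + 33 = 845
Step 2: Count the number of values: n = 14
Step 3: Mean = sum / n = 845 / 14 = 60.3571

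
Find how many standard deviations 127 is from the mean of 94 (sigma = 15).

2.2

Step 1: Recall the z-score formula: z = (x - mu) / sigma
Step 2: Substitute values: z = (127 - 94) / 15
Step 3: z = 33 / 15 = 2.2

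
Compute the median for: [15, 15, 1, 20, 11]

15

Step 1: Sort the data in ascending order: [1, 11, 15, 15, 20]
Step 2: The number of values is n = 5.
Step 3: Since n is odd, the median is the middle value at position 3: 15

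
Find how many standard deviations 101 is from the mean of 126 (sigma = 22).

-1.1364

Step 1: Recall the z-score formula: z = (x - mu) / sigma
Step 2: Substitute values: z = (101 - 126) / 22
Step 3: z = -25 / 22 = -1.1364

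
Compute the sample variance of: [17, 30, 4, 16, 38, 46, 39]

230.8095

Step 1: Compute the mean: (17 + 30 + 4 + 16 + 38 + 46 + 39) / 7 = 27.1429
Step 2: Compute squared deviations from the mean:
  (17 - 27.1429)^2 = 102.8776
  (30 - 27.1429)^2 = 8.1633
  (4 - 27.1429)^2 = 535.5918
  (16 - 27.1429)^2 = 124.1633
  (38 - 27.1429)^2 = 117.8776
  (46 - 27.1429)^2 = 355.5918
  (39 - 27.1429)^2 = 140.5918
Step 3: Sum of squared deviations = 1384.8571
Step 4: Sample variance = 1384.8571 / 6 = 230.8095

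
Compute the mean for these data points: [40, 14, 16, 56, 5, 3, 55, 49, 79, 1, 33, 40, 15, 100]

36.1429

Step 1: Sum all values: 40 + 14 + 16 + 56 + 5 + 3 + 55 + 49 + 79 + 1 + 33 + 40 + 15 + 100 = 506
Step 2: Count the number of values: n = 14
Step 3: Mean = sum / n = 506 / 14 = 36.1429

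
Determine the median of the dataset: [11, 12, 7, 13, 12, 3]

11.5

Step 1: Sort the data in ascending order: [3, 7, 11, 12, 12, 13]
Step 2: The number of values is n = 6.
Step 3: Since n is even, the median is the average of positions 3 and 4:
  Median = (11 + 12) / 2 = 11.5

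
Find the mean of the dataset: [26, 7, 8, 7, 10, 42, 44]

20.5714

Step 1: Sum all values: 26 + 7 + 8 + 7 + 10 + 42 + 44 = 144
Step 2: Count the number of values: n = 7
Step 3: Mean = sum / n = 144 / 7 = 20.5714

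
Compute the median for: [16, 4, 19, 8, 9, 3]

8.5

Step 1: Sort the data in ascending order: [3, 4, 8, 9, 16, 19]
Step 2: The number of values is n = 6.
Step 3: Since n is even, the median is the average of positions 3 and 4:
  Median = (8 + 9) / 2 = 8.5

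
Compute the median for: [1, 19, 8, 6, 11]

8

Step 1: Sort the data in ascending order: [1, 6, 8, 11, 19]
Step 2: The number of values is n = 5.
Step 3: Since n is odd, the median is the middle value at position 3: 8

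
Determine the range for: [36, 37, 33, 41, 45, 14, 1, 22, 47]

46

Step 1: Identify the maximum value: max = 47
Step 2: Identify the minimum value: min = 1
Step 3: Range = max - min = 47 - 1 = 46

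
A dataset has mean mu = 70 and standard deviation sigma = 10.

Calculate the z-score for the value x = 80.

1

Step 1: Recall the z-score formula: z = (x - mu) / sigma
Step 2: Substitute values: z = (80 - 70) / 10
Step 3: z = 10 / 10 = 1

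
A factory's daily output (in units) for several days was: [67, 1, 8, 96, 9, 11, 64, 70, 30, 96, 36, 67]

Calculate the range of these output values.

95

Step 1: Identify the maximum value: max = 96
Step 2: Identify the minimum value: min = 1
Step 3: Range = max - min = 96 - 1 = 95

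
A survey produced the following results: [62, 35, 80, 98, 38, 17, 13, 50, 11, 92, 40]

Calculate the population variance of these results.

867.4711

Step 1: Compute the mean: (62 + 35 + 80 + 98 + 38 + 17 + 13 + 50 + 11 + 92 + 40) / 11 = 48.7273
Step 2: Compute squared deviations from the mean:
  (62 - 48.7273)^2 = 176.1653
  (35 - 48.7273)^2 = 188.438
  (80 - 48.7273)^2 = 977.9835
  (98 - 48.7273)^2 = 2427.8017
  (38 - 48.7273)^2 = 115.0744
  (17 - 48.7273)^2 = 1006.6198
  (13 - 48.7273)^2 = 1276.438
  (50 - 48.7273)^2 = 1.6198
  (11 - 48.7273)^2 = 1423.3471
  (92 - 48.7273)^2 = 1872.5289
  (40 - 48.7273)^2 = 76.1653
Step 3: Sum of squared deviations = 9542.1818
Step 4: Population variance = 9542.1818 / 11 = 867.4711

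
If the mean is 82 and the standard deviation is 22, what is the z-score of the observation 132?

2.2727

Step 1: Recall the z-score formula: z = (x - mu) / sigma
Step 2: Substitute values: z = (132 - 82) / 22
Step 3: z = 50 / 22 = 2.2727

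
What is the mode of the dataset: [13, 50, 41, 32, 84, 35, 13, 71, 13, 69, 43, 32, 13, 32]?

13

Step 1: Count the frequency of each value:
  13: appears 4 time(s)
  32: appears 3 time(s)
  35: appears 1 time(s)
  41: appears 1 time(s)
  43: appears 1 time(s)
  50: appears 1 time(s)
  69: appears 1 time(s)
  71: appears 1 time(s)
  84: appears 1 time(s)
Step 2: The value 13 appears most frequently (4 times).
Step 3: Mode = 13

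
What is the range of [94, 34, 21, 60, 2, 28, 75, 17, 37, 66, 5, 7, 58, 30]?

92

Step 1: Identify the maximum value: max = 94
Step 2: Identify the minimum value: min = 2
Step 3: Range = max - min = 94 - 2 = 92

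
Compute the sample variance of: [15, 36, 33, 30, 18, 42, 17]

112.5714

Step 1: Compute the mean: (15 + 36 + 33 + 30 + 18 + 42 + 17) / 7 = 27.2857
Step 2: Compute squared deviations from the mean:
  (15 - 27.2857)^2 = 150.9388
  (36 - 27.2857)^2 = 75.9388
  (33 - 27.2857)^2 = 32.6531
  (30 - 27.2857)^2 = 7.3673
  (18 - 27.2857)^2 = 86.2245
  (42 - 27.2857)^2 = 216.5102
  (17 - 27.2857)^2 = 105.7959
Step 3: Sum of squared deviations = 675.4286
Step 4: Sample variance = 675.4286 / 6 = 112.5714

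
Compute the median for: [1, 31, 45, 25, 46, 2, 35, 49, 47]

35

Step 1: Sort the data in ascending order: [1, 2, 25, 31, 35, 45, 46, 47, 49]
Step 2: The number of values is n = 9.
Step 3: Since n is odd, the median is the middle value at position 5: 35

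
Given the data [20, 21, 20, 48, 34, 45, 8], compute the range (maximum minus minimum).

40

Step 1: Identify the maximum value: max = 48
Step 2: Identify the minimum value: min = 8
Step 3: Range = max - min = 48 - 8 = 40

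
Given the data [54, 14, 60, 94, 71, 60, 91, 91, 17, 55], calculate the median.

60

Step 1: Sort the data in ascending order: [14, 17, 54, 55, 60, 60, 71, 91, 91, 94]
Step 2: The number of values is n = 10.
Step 3: Since n is even, the median is the average of positions 5 and 6:
  Median = (60 + 60) / 2 = 60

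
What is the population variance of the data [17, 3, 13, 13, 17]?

26.24

Step 1: Compute the mean: (17 + 3 + 13 + 13 + 17) / 5 = 12.6
Step 2: Compute squared deviations from the mean:
  (17 - 12.6)^2 = 19.36
  (3 - 12.6)^2 = 92.16
  (13 - 12.6)^2 = 0.16
  (13 - 12.6)^2 = 0.16
  (17 - 12.6)^2 = 19.36
Step 3: Sum of squared deviations = 131.2
Step 4: Population variance = 131.2 / 5 = 26.24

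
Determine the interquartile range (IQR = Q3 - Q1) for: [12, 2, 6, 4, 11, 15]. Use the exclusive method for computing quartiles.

9.25

Step 1: Sort the data: [2, 4, 6, 11, 12, 15]
Step 2: n = 6
Step 3: Using the exclusive quartile method:
  Q1 = 3.5
  Q2 (median) = 8.5
  Q3 = 12.75
  IQR = Q3 - Q1 = 12.75 - 3.5 = 9.25
Step 4: IQR = 9.25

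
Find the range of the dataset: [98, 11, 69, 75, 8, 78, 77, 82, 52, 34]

90

Step 1: Identify the maximum value: max = 98
Step 2: Identify the minimum value: min = 8
Step 3: Range = max - min = 98 - 8 = 90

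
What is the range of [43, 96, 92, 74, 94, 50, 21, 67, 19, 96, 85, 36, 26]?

77

Step 1: Identify the maximum value: max = 96
Step 2: Identify the minimum value: min = 19
Step 3: Range = max - min = 96 - 19 = 77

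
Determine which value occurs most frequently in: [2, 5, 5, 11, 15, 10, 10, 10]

10

Step 1: Count the frequency of each value:
  2: appears 1 time(s)
  5: appears 2 time(s)
  10: appears 3 time(s)
  11: appears 1 time(s)
  15: appears 1 time(s)
Step 2: The value 10 appears most frequently (3 times).
Step 3: Mode = 10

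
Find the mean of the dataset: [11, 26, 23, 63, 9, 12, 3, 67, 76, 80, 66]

39.6364

Step 1: Sum all values: 11 + 26 + 23 + 63 + 9 + 12 + 3 + 67 + 76 + 80 + 66 = 436
Step 2: Count the number of values: n = 11
Step 3: Mean = sum / n = 436 / 11 = 39.6364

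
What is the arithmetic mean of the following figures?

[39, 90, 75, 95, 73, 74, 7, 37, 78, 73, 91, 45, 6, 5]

56.2857

Step 1: Sum all values: 39 + 90 + 75 + 95 + 73 + 74 + 7 + 37 + 78 + 73 + 91 + 45 + 6 + 5 = 788
Step 2: Count the number of values: n = 14
Step 3: Mean = sum / n = 788 / 14 = 56.2857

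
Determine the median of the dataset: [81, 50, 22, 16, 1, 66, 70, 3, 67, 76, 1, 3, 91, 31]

40.5

Step 1: Sort the data in ascending order: [1, 1, 3, 3, 16, 22, 31, 50, 66, 67, 70, 76, 81, 91]
Step 2: The number of values is n = 14.
Step 3: Since n is even, the median is the average of positions 7 and 8:
  Median = (31 + 50) / 2 = 40.5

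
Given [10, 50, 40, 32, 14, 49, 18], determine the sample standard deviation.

16.6519

Step 1: Compute the mean: 30.4286
Step 2: Sum of squared deviations from the mean: 1663.7143
Step 3: Sample variance = 1663.7143 / 6 = 277.2857
Step 4: Standard deviation = sqrt(277.2857) = 16.6519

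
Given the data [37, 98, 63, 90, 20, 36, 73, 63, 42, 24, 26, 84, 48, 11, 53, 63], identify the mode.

63

Step 1: Count the frequency of each value:
  11: appears 1 time(s)
  20: appears 1 time(s)
  24: appears 1 time(s)
  26: appears 1 time(s)
  36: appears 1 time(s)
  37: appears 1 time(s)
  42: appears 1 time(s)
  48: appears 1 time(s)
  53: appears 1 time(s)
  63: appears 3 time(s)
  73: appears 1 time(s)
  84: appears 1 time(s)
  90: appears 1 time(s)
  98: appears 1 time(s)
Step 2: The value 63 appears most frequently (3 times).
Step 3: Mode = 63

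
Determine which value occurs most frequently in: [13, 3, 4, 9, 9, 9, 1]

9

Step 1: Count the frequency of each value:
  1: appears 1 time(s)
  3: appears 1 time(s)
  4: appears 1 time(s)
  9: appears 3 time(s)
  13: appears 1 time(s)
Step 2: The value 9 appears most frequently (3 times).
Step 3: Mode = 9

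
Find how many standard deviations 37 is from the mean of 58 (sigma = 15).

-1.4

Step 1: Recall the z-score formula: z = (x - mu) / sigma
Step 2: Substitute values: z = (37 - 58) / 15
Step 3: z = -21 / 15 = -1.4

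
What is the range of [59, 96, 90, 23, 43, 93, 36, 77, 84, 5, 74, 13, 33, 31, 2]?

94

Step 1: Identify the maximum value: max = 96
Step 2: Identify the minimum value: min = 2
Step 3: Range = max - min = 96 - 2 = 94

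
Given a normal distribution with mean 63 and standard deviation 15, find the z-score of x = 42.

-1.4

Step 1: Recall the z-score formula: z = (x - mu) / sigma
Step 2: Substitute values: z = (42 - 63) / 15
Step 3: z = -21 / 15 = -1.4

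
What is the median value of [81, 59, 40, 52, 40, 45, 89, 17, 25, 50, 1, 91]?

47.5

Step 1: Sort the data in ascending order: [1, 17, 25, 40, 40, 45, 50, 52, 59, 81, 89, 91]
Step 2: The number of values is n = 12.
Step 3: Since n is even, the median is the average of positions 6 and 7:
  Median = (45 + 50) / 2 = 47.5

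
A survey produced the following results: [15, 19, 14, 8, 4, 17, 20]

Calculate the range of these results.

16

Step 1: Identify the maximum value: max = 20
Step 2: Identify the minimum value: min = 4
Step 3: Range = max - min = 20 - 4 = 16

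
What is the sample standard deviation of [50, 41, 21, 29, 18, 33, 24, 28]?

10.6503

Step 1: Compute the mean: 30.5
Step 2: Sum of squared deviations from the mean: 794
Step 3: Sample variance = 794 / 7 = 113.4286
Step 4: Standard deviation = sqrt(113.4286) = 10.6503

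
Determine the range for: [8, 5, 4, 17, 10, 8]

13

Step 1: Identify the maximum value: max = 17
Step 2: Identify the minimum value: min = 4
Step 3: Range = max - min = 17 - 4 = 13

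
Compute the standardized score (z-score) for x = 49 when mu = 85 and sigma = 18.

-2

Step 1: Recall the z-score formula: z = (x - mu) / sigma
Step 2: Substitute values: z = (49 - 85) / 18
Step 3: z = -36 / 18 = -2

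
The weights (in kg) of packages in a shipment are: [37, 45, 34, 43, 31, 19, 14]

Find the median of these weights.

34

Step 1: Sort the data in ascending order: [14, 19, 31, 34, 37, 43, 45]
Step 2: The number of values is n = 7.
Step 3: Since n is odd, the median is the middle value at position 4: 34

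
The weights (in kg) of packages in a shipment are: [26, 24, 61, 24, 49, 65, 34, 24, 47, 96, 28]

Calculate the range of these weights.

72

Step 1: Identify the maximum value: max = 96
Step 2: Identify the minimum value: min = 24
Step 3: Range = max - min = 96 - 24 = 72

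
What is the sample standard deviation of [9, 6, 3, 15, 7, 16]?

5.164

Step 1: Compute the mean: 9.3333
Step 2: Sum of squared deviations from the mean: 133.3333
Step 3: Sample variance = 133.3333 / 5 = 26.6667
Step 4: Standard deviation = sqrt(26.6667) = 5.164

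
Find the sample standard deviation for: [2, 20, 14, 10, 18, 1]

8.0104

Step 1: Compute the mean: 10.8333
Step 2: Sum of squared deviations from the mean: 320.8333
Step 3: Sample variance = 320.8333 / 5 = 64.1667
Step 4: Standard deviation = sqrt(64.1667) = 8.0104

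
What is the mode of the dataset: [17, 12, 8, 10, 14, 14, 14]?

14

Step 1: Count the frequency of each value:
  8: appears 1 time(s)
  10: appears 1 time(s)
  12: appears 1 time(s)
  14: appears 3 time(s)
  17: appears 1 time(s)
Step 2: The value 14 appears most frequently (3 times).
Step 3: Mode = 14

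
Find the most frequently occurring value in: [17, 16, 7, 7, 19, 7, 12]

7

Step 1: Count the frequency of each value:
  7: appears 3 time(s)
  12: appears 1 time(s)
  16: appears 1 time(s)
  17: appears 1 time(s)
  19: appears 1 time(s)
Step 2: The value 7 appears most frequently (3 times).
Step 3: Mode = 7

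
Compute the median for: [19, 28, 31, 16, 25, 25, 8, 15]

22

Step 1: Sort the data in ascending order: [8, 15, 16, 19, 25, 25, 28, 31]
Step 2: The number of values is n = 8.
Step 3: Since n is even, the median is the average of positions 4 and 5:
  Median = (19 + 25) / 2 = 22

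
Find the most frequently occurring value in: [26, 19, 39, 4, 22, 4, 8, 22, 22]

22

Step 1: Count the frequency of each value:
  4: appears 2 time(s)
  8: appears 1 time(s)
  19: appears 1 time(s)
  22: appears 3 time(s)
  26: appears 1 time(s)
  39: appears 1 time(s)
Step 2: The value 22 appears most frequently (3 times).
Step 3: Mode = 22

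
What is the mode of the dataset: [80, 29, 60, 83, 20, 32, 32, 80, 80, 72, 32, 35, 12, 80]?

80

Step 1: Count the frequency of each value:
  12: appears 1 time(s)
  20: appears 1 time(s)
  29: appears 1 time(s)
  32: appears 3 time(s)
  35: appears 1 time(s)
  60: appears 1 time(s)
  72: appears 1 time(s)
  80: appears 4 time(s)
  83: appears 1 time(s)
Step 2: The value 80 appears most frequently (4 times).
Step 3: Mode = 80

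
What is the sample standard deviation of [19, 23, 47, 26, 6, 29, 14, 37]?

12.9111

Step 1: Compute the mean: 25.125
Step 2: Sum of squared deviations from the mean: 1166.875
Step 3: Sample variance = 1166.875 / 7 = 166.6964
Step 4: Standard deviation = sqrt(166.6964) = 12.9111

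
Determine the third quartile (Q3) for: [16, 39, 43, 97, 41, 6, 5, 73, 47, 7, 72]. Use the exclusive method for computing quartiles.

72

Step 1: Sort the data: [5, 6, 7, 16, 39, 41, 43, 47, 72, 73, 97]
Step 2: n = 11
Step 3: Using the exclusive quartile method:
  Q1 = 7
  Q2 (median) = 41
  Q3 = 72
  IQR = Q3 - Q1 = 72 - 7 = 65
Step 4: Q3 = 72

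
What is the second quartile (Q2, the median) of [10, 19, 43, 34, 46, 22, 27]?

27

Step 1: Sort the data: [10, 19, 22, 27, 34, 43, 46]
Step 2: n = 7
Step 3: Q2 is the median. Since n is odd, it is the middle value at position 4: 27
Step 4: Q2 = 27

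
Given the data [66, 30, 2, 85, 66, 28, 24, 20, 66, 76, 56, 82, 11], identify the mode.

66

Step 1: Count the frequency of each value:
  2: appears 1 time(s)
  11: appears 1 time(s)
  20: appears 1 time(s)
  24: appears 1 time(s)
  28: appears 1 time(s)
  30: appears 1 time(s)
  56: appears 1 time(s)
  66: appears 3 time(s)
  76: appears 1 time(s)
  82: appears 1 time(s)
  85: appears 1 time(s)
Step 2: The value 66 appears most frequently (3 times).
Step 3: Mode = 66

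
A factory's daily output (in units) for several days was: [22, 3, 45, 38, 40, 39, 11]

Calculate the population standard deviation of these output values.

15.1348

Step 1: Compute the mean: 28.2857
Step 2: Sum of squared deviations from the mean: 1603.4286
Step 3: Population variance = 1603.4286 / 7 = 229.0612
Step 4: Standard deviation = sqrt(229.0612) = 15.1348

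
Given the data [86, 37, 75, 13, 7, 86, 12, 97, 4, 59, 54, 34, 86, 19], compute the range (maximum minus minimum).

93

Step 1: Identify the maximum value: max = 97
Step 2: Identify the minimum value: min = 4
Step 3: Range = max - min = 97 - 4 = 93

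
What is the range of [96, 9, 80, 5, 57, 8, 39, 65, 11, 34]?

91

Step 1: Identify the maximum value: max = 96
Step 2: Identify the minimum value: min = 5
Step 3: Range = max - min = 96 - 5 = 91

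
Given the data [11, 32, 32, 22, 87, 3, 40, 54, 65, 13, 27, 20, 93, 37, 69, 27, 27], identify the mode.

27

Step 1: Count the frequency of each value:
  3: appears 1 time(s)
  11: appears 1 time(s)
  13: appears 1 time(s)
  20: appears 1 time(s)
  22: appears 1 time(s)
  27: appears 3 time(s)
  32: appears 2 time(s)
  37: appears 1 time(s)
  40: appears 1 time(s)
  54: appears 1 time(s)
  65: appears 1 time(s)
  69: appears 1 time(s)
  87: appears 1 time(s)
  93: appears 1 time(s)
Step 2: The value 27 appears most frequently (3 times).
Step 3: Mode = 27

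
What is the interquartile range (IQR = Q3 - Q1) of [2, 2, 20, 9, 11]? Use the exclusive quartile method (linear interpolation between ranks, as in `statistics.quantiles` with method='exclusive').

13.5

Step 1: Sort the data: [2, 2, 9, 11, 20]
Step 2: n = 5
Step 3: Using the exclusive quartile method:
  Q1 = 2
  Q2 (median) = 9
  Q3 = 15.5
  IQR = Q3 - Q1 = 15.5 - 2 = 13.5
Step 4: IQR = 13.5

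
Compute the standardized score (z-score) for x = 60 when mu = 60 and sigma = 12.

0

Step 1: Recall the z-score formula: z = (x - mu) / sigma
Step 2: Substitute values: z = (60 - 60) / 12
Step 3: z = 0 / 12 = 0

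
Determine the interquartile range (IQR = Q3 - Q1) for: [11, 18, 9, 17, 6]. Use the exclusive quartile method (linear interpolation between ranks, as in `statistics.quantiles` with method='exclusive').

10

Step 1: Sort the data: [6, 9, 11, 17, 18]
Step 2: n = 5
Step 3: Using the exclusive quartile method:
  Q1 = 7.5
  Q2 (median) = 11
  Q3 = 17.5
  IQR = Q3 - Q1 = 17.5 - 7.5 = 10
Step 4: IQR = 10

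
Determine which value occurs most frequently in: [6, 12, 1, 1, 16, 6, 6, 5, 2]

6

Step 1: Count the frequency of each value:
  1: appears 2 time(s)
  2: appears 1 time(s)
  5: appears 1 time(s)
  6: appears 3 time(s)
  12: appears 1 time(s)
  16: appears 1 time(s)
Step 2: The value 6 appears most frequently (3 times).
Step 3: Mode = 6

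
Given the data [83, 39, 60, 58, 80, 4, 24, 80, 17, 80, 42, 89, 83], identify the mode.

80

Step 1: Count the frequency of each value:
  4: appears 1 time(s)
  17: appears 1 time(s)
  24: appears 1 time(s)
  39: appears 1 time(s)
  42: appears 1 time(s)
  58: appears 1 time(s)
  60: appears 1 time(s)
  80: appears 3 time(s)
  83: appears 2 time(s)
  89: appears 1 time(s)
Step 2: The value 80 appears most frequently (3 times).
Step 3: Mode = 80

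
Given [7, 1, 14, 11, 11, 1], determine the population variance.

25.25

Step 1: Compute the mean: (7 + 1 + 14 + 11 + 11 + 1) / 6 = 7.5
Step 2: Compute squared deviations from the mean:
  (7 - 7.5)^2 = 0.25
  (1 - 7.5)^2 = 42.25
  (14 - 7.5)^2 = 42.25
  (11 - 7.5)^2 = 12.25
  (11 - 7.5)^2 = 12.25
  (1 - 7.5)^2 = 42.25
Step 3: Sum of squared deviations = 151.5
Step 4: Population variance = 151.5 / 6 = 25.25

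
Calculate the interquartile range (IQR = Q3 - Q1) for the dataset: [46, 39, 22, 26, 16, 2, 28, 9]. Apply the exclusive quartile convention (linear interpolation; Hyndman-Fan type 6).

25.5

Step 1: Sort the data: [2, 9, 16, 22, 26, 28, 39, 46]
Step 2: n = 8
Step 3: Using the exclusive quartile method:
  Q1 = 10.75
  Q2 (median) = 24
  Q3 = 36.25
  IQR = Q3 - Q1 = 36.25 - 10.75 = 25.5
Step 4: IQR = 25.5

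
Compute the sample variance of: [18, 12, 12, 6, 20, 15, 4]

34.619

Step 1: Compute the mean: (18 + 12 + 12 + 6 + 20 + 15 + 4) / 7 = 12.4286
Step 2: Compute squared deviations from the mean:
  (18 - 12.4286)^2 = 31.0408
  (12 - 12.4286)^2 = 0.1837
  (12 - 12.4286)^2 = 0.1837
  (6 - 12.4286)^2 = 41.3265
  (20 - 12.4286)^2 = 57.3265
  (15 - 12.4286)^2 = 6.6122
  (4 - 12.4286)^2 = 71.0408
Step 3: Sum of squared deviations = 207.7143
Step 4: Sample variance = 207.7143 / 6 = 34.619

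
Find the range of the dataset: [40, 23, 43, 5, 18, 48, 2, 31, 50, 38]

48

Step 1: Identify the maximum value: max = 50
Step 2: Identify the minimum value: min = 2
Step 3: Range = max - min = 50 - 2 = 48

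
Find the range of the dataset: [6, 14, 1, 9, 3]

13

Step 1: Identify the maximum value: max = 14
Step 2: Identify the minimum value: min = 1
Step 3: Range = max - min = 14 - 1 = 13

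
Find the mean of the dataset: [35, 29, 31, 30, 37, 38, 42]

34.5714

Step 1: Sum all values: 35 + 29 + 31 + 30 + 37 + 38 + 42 = 242
Step 2: Count the number of values: n = 7
Step 3: Mean = sum / n = 242 / 7 = 34.5714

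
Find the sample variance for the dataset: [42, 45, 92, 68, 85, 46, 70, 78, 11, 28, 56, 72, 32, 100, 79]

657.9238

Step 1: Compute the mean: (42 + 45 + 92 + 68 + 85 + 46 + 70 + 78 + 11 + 28 + 56 + 72 + 32 + 100 + 79) / 15 = 60.2667
Step 2: Compute squared deviations from the mean:
  (42 - 60.2667)^2 = 333.6711
  (45 - 60.2667)^2 = 233.0711
  (92 - 60.2667)^2 = 1007.0044
  (68 - 60.2667)^2 = 59.8044
  (85 - 60.2667)^2 = 611.7378
  (46 - 60.2667)^2 = 203.5378
  (70 - 60.2667)^2 = 94.7378
  (78 - 60.2667)^2 = 314.4711
  (11 - 60.2667)^2 = 2427.2044
  (28 - 60.2667)^2 = 1041.1378
  (56 - 60.2667)^2 = 18.2044
  (72 - 60.2667)^2 = 137.6711
  (32 - 60.2667)^2 = 799.0044
  (100 - 60.2667)^2 = 1578.7378
  (79 - 60.2667)^2 = 350.9378
Step 3: Sum of squared deviations = 9210.9333
Step 4: Sample variance = 9210.9333 / 14 = 657.9238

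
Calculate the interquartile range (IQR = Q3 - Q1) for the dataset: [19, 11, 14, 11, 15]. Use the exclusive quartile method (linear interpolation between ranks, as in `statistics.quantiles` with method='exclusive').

6

Step 1: Sort the data: [11, 11, 14, 15, 19]
Step 2: n = 5
Step 3: Using the exclusive quartile method:
  Q1 = 11
  Q2 (median) = 14
  Q3 = 17
  IQR = Q3 - Q1 = 17 - 11 = 6
Step 4: IQR = 6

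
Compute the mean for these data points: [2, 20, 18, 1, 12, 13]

11

Step 1: Sum all values: 2 + 20 + 18 + 1 + 12 + 13 = 66
Step 2: Count the number of values: n = 6
Step 3: Mean = sum / n = 66 / 6 = 11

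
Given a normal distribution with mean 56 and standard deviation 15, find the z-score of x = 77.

1.4

Step 1: Recall the z-score formula: z = (x - mu) / sigma
Step 2: Substitute values: z = (77 - 56) / 15
Step 3: z = 21 / 15 = 1.4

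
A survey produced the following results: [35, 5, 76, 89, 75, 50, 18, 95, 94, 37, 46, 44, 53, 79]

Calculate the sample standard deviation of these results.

28.3789

Step 1: Compute the mean: 56.8571
Step 2: Sum of squared deviations from the mean: 10469.7143
Step 3: Sample variance = 10469.7143 / 13 = 805.3626
Step 4: Standard deviation = sqrt(805.3626) = 28.3789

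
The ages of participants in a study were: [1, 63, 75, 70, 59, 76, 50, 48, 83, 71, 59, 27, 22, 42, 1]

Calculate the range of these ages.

82

Step 1: Identify the maximum value: max = 83
Step 2: Identify the minimum value: min = 1
Step 3: Range = max - min = 83 - 1 = 82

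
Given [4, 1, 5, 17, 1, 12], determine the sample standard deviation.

6.4704

Step 1: Compute the mean: 6.6667
Step 2: Sum of squared deviations from the mean: 209.3333
Step 3: Sample variance = 209.3333 / 5 = 41.8667
Step 4: Standard deviation = sqrt(41.8667) = 6.4704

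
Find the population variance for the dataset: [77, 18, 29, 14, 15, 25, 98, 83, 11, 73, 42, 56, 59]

828.5917

Step 1: Compute the mean: (77 + 18 + 29 + 14 + 15 + 25 + 98 + 83 + 11 + 73 + 42 + 56 + 59) / 13 = 46.1538
Step 2: Compute squared deviations from the mean:
  (77 - 46.1538)^2 = 951.4852
  (18 - 46.1538)^2 = 792.6391
  (29 - 46.1538)^2 = 294.2544
  (14 - 46.1538)^2 = 1033.8698
  (15 - 46.1538)^2 = 970.5621
  (25 - 46.1538)^2 = 447.4852
  (98 - 46.1538)^2 = 2688.0237
  (83 - 46.1538)^2 = 1357.6391
  (11 - 46.1538)^2 = 1235.7929
  (73 - 46.1538)^2 = 720.716
  (42 - 46.1538)^2 = 17.2544
  (56 - 46.1538)^2 = 96.9467
  (59 - 46.1538)^2 = 165.0237
Step 3: Sum of squared deviations = 10771.6923
Step 4: Population variance = 10771.6923 / 13 = 828.5917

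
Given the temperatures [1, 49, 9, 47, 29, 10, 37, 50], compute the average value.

29

Step 1: Sum all values: 1 + 49 + 9 + 47 + 29 + 10 + 37 + 50 = 232
Step 2: Count the number of values: n = 8
Step 3: Mean = sum / n = 232 / 8 = 29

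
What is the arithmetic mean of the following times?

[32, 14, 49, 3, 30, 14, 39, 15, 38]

26

Step 1: Sum all values: 32 + 14 + 49 + 3 + 30 + 14 + 39 + 15 + 38 = 234
Step 2: Count the number of values: n = 9
Step 3: Mean = sum / n = 234 / 9 = 26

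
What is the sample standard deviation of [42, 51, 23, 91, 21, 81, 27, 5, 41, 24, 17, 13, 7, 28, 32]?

24.8362

Step 1: Compute the mean: 33.5333
Step 2: Sum of squared deviations from the mean: 8635.7333
Step 3: Sample variance = 8635.7333 / 14 = 616.8381
Step 4: Standard deviation = sqrt(616.8381) = 24.8362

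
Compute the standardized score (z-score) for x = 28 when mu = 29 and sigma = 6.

-0.1667

Step 1: Recall the z-score formula: z = (x - mu) / sigma
Step 2: Substitute values: z = (28 - 29) / 6
Step 3: z = -1 / 6 = -0.1667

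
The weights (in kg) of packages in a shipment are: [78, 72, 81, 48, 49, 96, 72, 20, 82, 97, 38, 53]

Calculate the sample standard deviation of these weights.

23.8118

Step 1: Compute the mean: 65.5
Step 2: Sum of squared deviations from the mean: 6237
Step 3: Sample variance = 6237 / 11 = 567
Step 4: Standard deviation = sqrt(567) = 23.8118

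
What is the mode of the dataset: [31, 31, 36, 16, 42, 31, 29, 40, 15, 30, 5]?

31

Step 1: Count the frequency of each value:
  5: appears 1 time(s)
  15: appears 1 time(s)
  16: appears 1 time(s)
  29: appears 1 time(s)
  30: appears 1 time(s)
  31: appears 3 time(s)
  36: appears 1 time(s)
  40: appears 1 time(s)
  42: appears 1 time(s)
Step 2: The value 31 appears most frequently (3 times).
Step 3: Mode = 31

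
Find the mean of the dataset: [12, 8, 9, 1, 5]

7

Step 1: Sum all values: 12 + 8 + 9 + 1 + 5 = 35
Step 2: Count the number of values: n = 5
Step 3: Mean = sum / n = 35 / 5 = 7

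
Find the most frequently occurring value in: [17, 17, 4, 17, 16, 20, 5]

17

Step 1: Count the frequency of each value:
  4: appears 1 time(s)
  5: appears 1 time(s)
  16: appears 1 time(s)
  17: appears 3 time(s)
  20: appears 1 time(s)
Step 2: The value 17 appears most frequently (3 times).
Step 3: Mode = 17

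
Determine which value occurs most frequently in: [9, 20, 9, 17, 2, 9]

9

Step 1: Count the frequency of each value:
  2: appears 1 time(s)
  9: appears 3 time(s)
  17: appears 1 time(s)
  20: appears 1 time(s)
Step 2: The value 9 appears most frequently (3 times).
Step 3: Mode = 9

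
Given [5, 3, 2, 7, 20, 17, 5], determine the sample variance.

50.619

Step 1: Compute the mean: (5 + 3 + 2 + 7 + 20 + 17 + 5) / 7 = 8.4286
Step 2: Compute squared deviations from the mean:
  (5 - 8.4286)^2 = 11.7551
  (3 - 8.4286)^2 = 29.4694
  (2 - 8.4286)^2 = 41.3265
  (7 - 8.4286)^2 = 2.0408
  (20 - 8.4286)^2 = 133.898
  (17 - 8.4286)^2 = 73.4694
  (5 - 8.4286)^2 = 11.7551
Step 3: Sum of squared deviations = 303.7143
Step 4: Sample variance = 303.7143 / 6 = 50.619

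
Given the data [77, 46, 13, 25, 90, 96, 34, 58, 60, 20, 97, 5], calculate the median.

52

Step 1: Sort the data in ascending order: [5, 13, 20, 25, 34, 46, 58, 60, 77, 90, 96, 97]
Step 2: The number of values is n = 12.
Step 3: Since n is even, the median is the average of positions 6 and 7:
  Median = (46 + 58) / 2 = 52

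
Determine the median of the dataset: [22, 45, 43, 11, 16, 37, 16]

22

Step 1: Sort the data in ascending order: [11, 16, 16, 22, 37, 43, 45]
Step 2: The number of values is n = 7.
Step 3: Since n is odd, the median is the middle value at position 4: 22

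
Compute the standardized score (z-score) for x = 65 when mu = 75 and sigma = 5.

-2

Step 1: Recall the z-score formula: z = (x - mu) / sigma
Step 2: Substitute values: z = (65 - 75) / 5
Step 3: z = -10 / 5 = -2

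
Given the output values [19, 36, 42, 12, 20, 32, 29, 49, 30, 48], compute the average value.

31.7

Step 1: Sum all values: 19 + 36 + 42 + 12 + 20 + 32 + 29 + 49 + 30 + 48 = 317
Step 2: Count the number of values: n = 10
Step 3: Mean = sum / n = 317 / 10 = 31.7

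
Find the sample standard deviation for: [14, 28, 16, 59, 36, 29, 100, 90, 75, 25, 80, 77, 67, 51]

28.7766

Step 1: Compute the mean: 53.3571
Step 2: Sum of squared deviations from the mean: 10765.2143
Step 3: Sample variance = 10765.2143 / 13 = 828.0934
Step 4: Standard deviation = sqrt(828.0934) = 28.7766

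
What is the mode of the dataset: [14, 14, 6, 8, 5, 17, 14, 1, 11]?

14

Step 1: Count the frequency of each value:
  1: appears 1 time(s)
  5: appears 1 time(s)
  6: appears 1 time(s)
  8: appears 1 time(s)
  11: appears 1 time(s)
  14: appears 3 time(s)
  17: appears 1 time(s)
Step 2: The value 14 appears most frequently (3 times).
Step 3: Mode = 14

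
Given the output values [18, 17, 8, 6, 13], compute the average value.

12.4

Step 1: Sum all values: 18 + 17 + 8 + 6 + 13 = 62
Step 2: Count the number of values: n = 5
Step 3: Mean = sum / n = 62 / 5 = 12.4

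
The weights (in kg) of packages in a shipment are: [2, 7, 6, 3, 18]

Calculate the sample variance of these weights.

40.7

Step 1: Compute the mean: (2 + 7 + 6 + 3 + 18) / 5 = 7.2
Step 2: Compute squared deviations from the mean:
  (2 - 7.2)^2 = 27.04
  (7 - 7.2)^2 = 0.04
  (6 - 7.2)^2 = 1.44
  (3 - 7.2)^2 = 17.64
  (18 - 7.2)^2 = 116.64
Step 3: Sum of squared deviations = 162.8
Step 4: Sample variance = 162.8 / 4 = 40.7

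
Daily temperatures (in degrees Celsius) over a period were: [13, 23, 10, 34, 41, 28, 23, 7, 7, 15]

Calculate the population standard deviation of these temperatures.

11.0946

Step 1: Compute the mean: 20.1
Step 2: Sum of squared deviations from the mean: 1230.9
Step 3: Population variance = 1230.9 / 10 = 123.09
Step 4: Standard deviation = sqrt(123.09) = 11.0946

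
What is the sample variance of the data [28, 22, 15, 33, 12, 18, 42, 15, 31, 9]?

113.1667

Step 1: Compute the mean: (28 + 22 + 15 + 33 + 12 + 18 + 42 + 15 + 31 + 9) / 10 = 22.5
Step 2: Compute squared deviations from the mean:
  (28 - 22.5)^2 = 30.25
  (22 - 22.5)^2 = 0.25
  (15 - 22.5)^2 = 56.25
  (33 - 22.5)^2 = 110.25
  (12 - 22.5)^2 = 110.25
  (18 - 22.5)^2 = 20.25
  (42 - 22.5)^2 = 380.25
  (15 - 22.5)^2 = 56.25
  (31 - 22.5)^2 = 72.25
  (9 - 22.5)^2 = 182.25
Step 3: Sum of squared deviations = 1018.5
Step 4: Sample variance = 1018.5 / 9 = 113.1667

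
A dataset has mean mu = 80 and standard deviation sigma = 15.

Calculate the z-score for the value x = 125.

3

Step 1: Recall the z-score formula: z = (x - mu) / sigma
Step 2: Substitute values: z = (125 - 80) / 15
Step 3: z = 45 / 15 = 3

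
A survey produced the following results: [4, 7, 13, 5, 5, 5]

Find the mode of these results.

5

Step 1: Count the frequency of each value:
  4: appears 1 time(s)
  5: appears 3 time(s)
  7: appears 1 time(s)
  13: appears 1 time(s)
Step 2: The value 5 appears most frequently (3 times).
Step 3: Mode = 5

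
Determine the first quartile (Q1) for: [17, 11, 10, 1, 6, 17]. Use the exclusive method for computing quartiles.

4.75

Step 1: Sort the data: [1, 6, 10, 11, 17, 17]
Step 2: n = 6
Step 3: Using the exclusive quartile method:
  Q1 = 4.75
  Q2 (median) = 10.5
  Q3 = 17
  IQR = Q3 - Q1 = 17 - 4.75 = 12.25
Step 4: Q1 = 4.75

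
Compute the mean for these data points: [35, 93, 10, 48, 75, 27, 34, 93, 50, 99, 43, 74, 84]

58.8462

Step 1: Sum all values: 35 + 93 + 10 + 48 + 75 + 27 + 34 + 93 + 50 + 99 + 43 + 74 + 84 = 765
Step 2: Count the number of values: n = 13
Step 3: Mean = sum / n = 765 / 13 = 58.8462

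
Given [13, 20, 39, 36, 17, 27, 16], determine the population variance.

89.7143

Step 1: Compute the mean: (13 + 20 + 39 + 36 + 17 + 27 + 16) / 7 = 24
Step 2: Compute squared deviations from the mean:
  (13 - 24)^2 = 121
  (20 - 24)^2 = 16
  (39 - 24)^2 = 225
  (36 - 24)^2 = 144
  (17 - 24)^2 = 49
  (27 - 24)^2 = 9
  (16 - 24)^2 = 64
Step 3: Sum of squared deviations = 628
Step 4: Population variance = 628 / 7 = 89.7143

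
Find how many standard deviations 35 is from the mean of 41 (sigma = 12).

-0.5

Step 1: Recall the z-score formula: z = (x - mu) / sigma
Step 2: Substitute values: z = (35 - 41) / 12
Step 3: z = -6 / 12 = -0.5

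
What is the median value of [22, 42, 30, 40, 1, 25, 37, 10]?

27.5

Step 1: Sort the data in ascending order: [1, 10, 22, 25, 30, 37, 40, 42]
Step 2: The number of values is n = 8.
Step 3: Since n is even, the median is the average of positions 4 and 5:
  Median = (25 + 30) / 2 = 27.5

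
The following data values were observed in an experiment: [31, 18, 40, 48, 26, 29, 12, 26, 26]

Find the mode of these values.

26

Step 1: Count the frequency of each value:
  12: appears 1 time(s)
  18: appears 1 time(s)
  26: appears 3 time(s)
  29: appears 1 time(s)
  31: appears 1 time(s)
  40: appears 1 time(s)
  48: appears 1 time(s)
Step 2: The value 26 appears most frequently (3 times).
Step 3: Mode = 26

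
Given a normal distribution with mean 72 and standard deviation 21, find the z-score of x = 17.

-2.619

Step 1: Recall the z-score formula: z = (x - mu) / sigma
Step 2: Substitute values: z = (17 - 72) / 21
Step 3: z = -55 / 21 = -2.619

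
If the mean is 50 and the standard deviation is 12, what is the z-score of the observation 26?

-2

Step 1: Recall the z-score formula: z = (x - mu) / sigma
Step 2: Substitute values: z = (26 - 50) / 12
Step 3: z = -24 / 12 = -2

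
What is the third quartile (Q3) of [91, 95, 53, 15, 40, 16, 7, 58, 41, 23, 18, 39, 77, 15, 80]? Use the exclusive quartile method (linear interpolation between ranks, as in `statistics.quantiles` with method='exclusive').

77

Step 1: Sort the data: [7, 15, 15, 16, 18, 23, 39, 40, 41, 53, 58, 77, 80, 91, 95]
Step 2: n = 15
Step 3: Using the exclusive quartile method:
  Q1 = 16
  Q2 (median) = 40
  Q3 = 77
  IQR = Q3 - Q1 = 77 - 16 = 61
Step 4: Q3 = 77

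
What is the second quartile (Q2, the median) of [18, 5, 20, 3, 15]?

15

Step 1: Sort the data: [3, 5, 15, 18, 20]
Step 2: n = 5
Step 3: Q2 is the median. Since n is odd, it is the middle value at position 3: 15
Step 4: Q2 = 15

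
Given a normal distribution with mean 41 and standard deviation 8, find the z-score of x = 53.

1.5

Step 1: Recall the z-score formula: z = (x - mu) / sigma
Step 2: Substitute values: z = (53 - 41) / 8
Step 3: z = 12 / 8 = 1.5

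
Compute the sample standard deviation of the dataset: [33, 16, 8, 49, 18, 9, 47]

17.2985

Step 1: Compute the mean: 25.7143
Step 2: Sum of squared deviations from the mean: 1795.4286
Step 3: Sample variance = 1795.4286 / 6 = 299.2381
Step 4: Standard deviation = sqrt(299.2381) = 17.2985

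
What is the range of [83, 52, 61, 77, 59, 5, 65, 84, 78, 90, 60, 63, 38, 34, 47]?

85

Step 1: Identify the maximum value: max = 90
Step 2: Identify the minimum value: min = 5
Step 3: Range = max - min = 90 - 5 = 85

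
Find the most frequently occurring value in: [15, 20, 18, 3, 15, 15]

15

Step 1: Count the frequency of each value:
  3: appears 1 time(s)
  15: appears 3 time(s)
  18: appears 1 time(s)
  20: appears 1 time(s)
Step 2: The value 15 appears most frequently (3 times).
Step 3: Mode = 15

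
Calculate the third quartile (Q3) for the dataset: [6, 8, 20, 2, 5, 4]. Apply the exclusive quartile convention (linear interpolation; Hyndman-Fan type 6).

11

Step 1: Sort the data: [2, 4, 5, 6, 8, 20]
Step 2: n = 6
Step 3: Using the exclusive quartile method:
  Q1 = 3.5
  Q2 (median) = 5.5
  Q3 = 11
  IQR = Q3 - Q1 = 11 - 3.5 = 7.5
Step 4: Q3 = 11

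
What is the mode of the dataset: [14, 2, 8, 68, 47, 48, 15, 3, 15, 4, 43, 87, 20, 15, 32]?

15

Step 1: Count the frequency of each value:
  2: appears 1 time(s)
  3: appears 1 time(s)
  4: appears 1 time(s)
  8: appears 1 time(s)
  14: appears 1 time(s)
  15: appears 3 time(s)
  20: appears 1 time(s)
  32: appears 1 time(s)
  43: appears 1 time(s)
  47: appears 1 time(s)
  48: appears 1 time(s)
  68: appears 1 time(s)
  87: appears 1 time(s)
Step 2: The value 15 appears most frequently (3 times).
Step 3: Mode = 15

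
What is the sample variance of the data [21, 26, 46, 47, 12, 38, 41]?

181.3333

Step 1: Compute the mean: (21 + 26 + 46 + 47 + 12 + 38 + 41) / 7 = 33
Step 2: Compute squared deviations from the mean:
  (21 - 33)^2 = 144
  (26 - 33)^2 = 49
  (46 - 33)^2 = 169
  (47 - 33)^2 = 196
  (12 - 33)^2 = 441
  (38 - 33)^2 = 25
  (41 - 33)^2 = 64
Step 3: Sum of squared deviations = 1088
Step 4: Sample variance = 1088 / 6 = 181.3333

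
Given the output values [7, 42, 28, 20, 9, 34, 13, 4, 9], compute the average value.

18.4444

Step 1: Sum all values: 7 + 42 + 28 + 20 + 9 + 34 + 13 + 4 + 9 = 166
Step 2: Count the number of values: n = 9
Step 3: Mean = sum / n = 166 / 9 = 18.4444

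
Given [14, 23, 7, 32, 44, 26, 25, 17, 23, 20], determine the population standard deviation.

9.5755

Step 1: Compute the mean: 23.1
Step 2: Sum of squared deviations from the mean: 916.9
Step 3: Population variance = 916.9 / 10 = 91.69
Step 4: Standard deviation = sqrt(91.69) = 9.5755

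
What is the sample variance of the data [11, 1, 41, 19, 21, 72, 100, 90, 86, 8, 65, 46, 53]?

1132.8077

Step 1: Compute the mean: (11 + 1 + 41 + 19 + 21 + 72 + 100 + 90 + 86 + 8 + 65 + 46 + 53) / 13 = 47.1538
Step 2: Compute squared deviations from the mean:
  (11 - 47.1538)^2 = 1307.1006
  (1 - 47.1538)^2 = 2130.1775
  (41 - 47.1538)^2 = 37.8698
  (19 - 47.1538)^2 = 792.6391
  (21 - 47.1538)^2 = 684.0237
  (72 - 47.1538)^2 = 617.3314
  (100 - 47.1538)^2 = 2792.716
  (90 - 47.1538)^2 = 1835.7929
  (86 - 47.1538)^2 = 1509.0237
  (8 - 47.1538)^2 = 1533.0237
  (65 - 47.1538)^2 = 318.4852
  (46 - 47.1538)^2 = 1.3314
  (53 - 47.1538)^2 = 34.1775
Step 3: Sum of squared deviations = 13593.6923
Step 4: Sample variance = 13593.6923 / 12 = 1132.8077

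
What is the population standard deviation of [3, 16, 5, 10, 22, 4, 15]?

6.6701

Step 1: Compute the mean: 10.7143
Step 2: Sum of squared deviations from the mean: 311.4286
Step 3: Population variance = 311.4286 / 7 = 44.4898
Step 4: Standard deviation = sqrt(44.4898) = 6.6701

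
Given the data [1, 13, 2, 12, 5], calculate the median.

5

Step 1: Sort the data in ascending order: [1, 2, 5, 12, 13]
Step 2: The number of values is n = 5.
Step 3: Since n is odd, the median is the middle value at position 3: 5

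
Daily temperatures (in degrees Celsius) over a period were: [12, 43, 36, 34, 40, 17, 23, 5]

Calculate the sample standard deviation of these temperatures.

14.0178

Step 1: Compute the mean: 26.25
Step 2: Sum of squared deviations from the mean: 1375.5
Step 3: Sample variance = 1375.5 / 7 = 196.5
Step 4: Standard deviation = sqrt(196.5) = 14.0178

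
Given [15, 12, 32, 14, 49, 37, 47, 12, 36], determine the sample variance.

229.9444

Step 1: Compute the mean: (15 + 12 + 32 + 14 + 49 + 37 + 47 + 12 + 36) / 9 = 28.2222
Step 2: Compute squared deviations from the mean:
  (15 - 28.2222)^2 = 174.8272
  (12 - 28.2222)^2 = 263.1605
  (32 - 28.2222)^2 = 14.2716
  (14 - 28.2222)^2 = 202.2716
  (49 - 28.2222)^2 = 431.716
  (37 - 28.2222)^2 = 77.0494
  (47 - 28.2222)^2 = 352.6049
  (12 - 28.2222)^2 = 263.1605
  (36 - 28.2222)^2 = 60.4938
Step 3: Sum of squared deviations = 1839.5556
Step 4: Sample variance = 1839.5556 / 8 = 229.9444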